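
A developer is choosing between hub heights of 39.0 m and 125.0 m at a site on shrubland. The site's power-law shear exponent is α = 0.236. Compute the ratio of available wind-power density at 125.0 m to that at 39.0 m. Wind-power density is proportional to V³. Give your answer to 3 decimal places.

2.281

Speed ratio: V_B/V_A = (z_B/z_A)^α = (125.0/39.0)^0.236 = (3.2051)^0.236 = 1.31637
Power-density ratio: P_B/P_A = (V_B/V_A)³ = (1.31637)³ = 2.28107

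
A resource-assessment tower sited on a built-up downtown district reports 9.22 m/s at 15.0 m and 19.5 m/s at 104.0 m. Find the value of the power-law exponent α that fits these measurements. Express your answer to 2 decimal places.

Power law: V₂/V₁ = (z₂/z₁)^α ⇒ α = ln(V₂/V₁) / ln(z₂/z₁)
α = ln(19.5/9.22) / ln(104.0/15.0) = ln(2.1150) / ln(6.9333)
  = 0.74904 / 1.93634 = 0.38683

α ≈ 0.39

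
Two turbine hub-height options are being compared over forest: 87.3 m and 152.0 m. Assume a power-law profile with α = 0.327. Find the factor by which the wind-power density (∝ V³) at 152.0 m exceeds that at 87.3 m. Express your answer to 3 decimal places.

Speed ratio: V_B/V_A = (z_B/z_A)^α = (152.0/87.3)^0.327 = (1.7411)^0.327 = 1.19881
Power-density ratio: P_B/P_A = (V_B/V_A)³ = (1.19881)³ = 1.72287

1.723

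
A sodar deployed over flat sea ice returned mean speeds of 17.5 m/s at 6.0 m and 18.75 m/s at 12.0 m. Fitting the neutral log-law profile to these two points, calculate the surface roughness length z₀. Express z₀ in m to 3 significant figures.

z₀ ≈ 0.000366 m

Log law: V(z) ∝ ln(z/z₀). With r = V₁/V₂ = 17.5/18.75 = 0.93333,
r · ln(z₂/z₀) = ln(z₁/z₀) ⇒ ln z₀ = (ln z₁ − r·ln z₂)/(1 − r)
ln z₀ = (1.79176 − 0.93333×2.48491) / 0.06667 = -7.9123
z₀ = exp(-7.9123) = 0.0003662 m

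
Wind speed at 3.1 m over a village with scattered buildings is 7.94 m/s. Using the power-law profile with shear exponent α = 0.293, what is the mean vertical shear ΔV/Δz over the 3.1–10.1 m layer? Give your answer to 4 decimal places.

0.4690 m/s/m

Power law: V₂ = V₁ · (z₂/z₁)^α = 7.94 × (3.2581)^0.293 = 11.2232 m/s
ΔV/Δz = (11.2232 − 7.94)/(10.1 − 3.1) = 3.2832/7.0000 = 0.46903 m/s/m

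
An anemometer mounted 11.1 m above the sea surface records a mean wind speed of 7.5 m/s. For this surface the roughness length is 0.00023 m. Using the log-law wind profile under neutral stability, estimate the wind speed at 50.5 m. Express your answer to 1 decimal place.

Log law: V(z) ∝ ln(z/z₀), so V₂/V₁ = ln(z₂/z₀) / ln(z₁/z₀).
ln(50.5/0.00023) = 12.2994, ln(11.1/0.00023) = 10.7844
V₂ = 7.5 × 12.2994/10.7844 = 7.5 × 1.1405 = 8.5536 m/s

8.6 m/s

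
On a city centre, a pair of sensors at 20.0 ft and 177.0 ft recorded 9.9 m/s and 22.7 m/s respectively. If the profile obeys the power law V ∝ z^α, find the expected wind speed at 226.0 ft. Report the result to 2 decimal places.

First find α: α = ln(V₂/V₁)/ln(z₂/z₁) = ln(22.7/9.9)/ln(177.0/20.0) = 0.82983/2.18042 = 0.3806
Extrapolate from 177.0 ft to 226.0 ft: V₃ = 22.7 × (226.0/177.0)^0.3806 = 22.7 × 1.0975 = 24.9126 m/s

24.91 m/s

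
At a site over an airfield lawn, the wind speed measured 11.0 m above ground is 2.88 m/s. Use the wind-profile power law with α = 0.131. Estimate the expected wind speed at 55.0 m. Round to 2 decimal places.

Power-law profile: V₂ = V₁ · (z₂/z₁)^α
V₂ = 2.88 × (55.0/11.0)^0.131 = 2.88 × (5.0000)^0.131
    = 2.88 × 1.2347 = 3.5560 m/s

3.56 m/s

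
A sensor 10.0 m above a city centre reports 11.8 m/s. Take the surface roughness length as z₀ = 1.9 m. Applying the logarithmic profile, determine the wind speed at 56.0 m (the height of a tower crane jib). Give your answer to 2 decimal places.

24.04 m/s

Log law: V(z) ∝ ln(z/z₀), so V₂/V₁ = ln(z₂/z₀) / ln(z₁/z₀).
ln(56.0/1.9) = 3.3835, ln(10.0/1.9) = 1.6607
V₂ = 11.8 × 3.3835/1.6607 = 11.8 × 2.0374 = 24.0408 m/s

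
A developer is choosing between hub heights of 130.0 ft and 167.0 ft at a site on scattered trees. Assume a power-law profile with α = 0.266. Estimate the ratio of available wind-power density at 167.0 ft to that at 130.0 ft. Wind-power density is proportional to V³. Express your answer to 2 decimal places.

Speed ratio: V_B/V_A = (z_B/z_A)^α = (167.0/130.0)^0.266 = (1.2846)^0.266 = 1.06889
Power-density ratio: P_B/P_A = (V_B/V_A)³ = (1.06889)³ = 1.22124

1.22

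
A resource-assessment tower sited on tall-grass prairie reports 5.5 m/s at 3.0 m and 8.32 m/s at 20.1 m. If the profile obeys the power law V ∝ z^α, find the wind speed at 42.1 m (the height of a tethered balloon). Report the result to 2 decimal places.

First find α: α = ln(V₂/V₁)/ln(z₂/z₁) = ln(8.32/5.5)/ln(20.1/3.0) = 0.41391/1.90211 = 0.2176
Extrapolate from 20.1 m to 42.1 m: V₃ = 8.32 × (42.1/20.1)^0.2176 = 8.32 × 1.1745 = 9.7722 m/s

9.77 m/s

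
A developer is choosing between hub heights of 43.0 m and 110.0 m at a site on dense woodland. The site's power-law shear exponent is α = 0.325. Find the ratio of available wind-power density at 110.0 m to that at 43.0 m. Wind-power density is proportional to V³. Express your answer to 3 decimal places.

2.499

Speed ratio: V_B/V_A = (z_B/z_A)^α = (110.0/43.0)^0.325 = (2.5581)^0.325 = 1.35699
Power-density ratio: P_B/P_A = (V_B/V_A)³ = (1.35699)³ = 2.49877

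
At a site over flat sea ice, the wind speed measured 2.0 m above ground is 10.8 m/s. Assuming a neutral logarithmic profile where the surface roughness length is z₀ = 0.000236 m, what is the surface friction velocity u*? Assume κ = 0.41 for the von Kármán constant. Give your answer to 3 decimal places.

Log law: V(z) = (u*/κ) · ln(z/z₀) ⇒ u* = κ · V / ln(z/z₀)
u* = 0.41 × 10.8 / ln(2.0/0.000236) = 0.41 × 10.8 / 9.0448
   = 4.4280 / 9.0448 = 0.4896 m/s

u* ≈ 0.490 m/s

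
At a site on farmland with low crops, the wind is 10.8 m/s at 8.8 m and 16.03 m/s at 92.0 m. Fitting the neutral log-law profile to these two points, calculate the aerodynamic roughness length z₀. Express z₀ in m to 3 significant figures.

Log law: V(z) ∝ ln(z/z₀). With r = V₁/V₂ = 10.8/16.03 = 0.67374,
r · ln(z₂/z₀) = ln(z₁/z₀) ⇒ ln z₀ = (ln z₁ − r·ln z₂)/(1 − r)
ln z₀ = (2.17475 − 0.67374×4.52179) / 0.32626 = -2.6719
z₀ = exp(-2.6719) = 0.06912 m

z₀ ≈ 0.0691 m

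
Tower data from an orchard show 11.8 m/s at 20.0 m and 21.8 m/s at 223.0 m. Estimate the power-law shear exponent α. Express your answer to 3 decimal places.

α ≈ 0.255

Power law: V₂/V₁ = (z₂/z₁)^α ⇒ α = ln(V₂/V₁) / ln(z₂/z₁)
α = ln(21.8/11.8) / ln(223.0/20.0) = ln(1.8475) / ln(11.1500)
  = 0.61381 / 2.41144 = 0.25454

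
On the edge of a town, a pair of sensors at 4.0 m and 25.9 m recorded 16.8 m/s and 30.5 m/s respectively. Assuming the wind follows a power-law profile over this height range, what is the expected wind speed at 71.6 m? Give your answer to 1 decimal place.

First find α: α = ln(V₂/V₁)/ln(z₂/z₁) = ln(30.5/16.8)/ln(25.9/4.0) = 0.59635/1.86795 = 0.3193
Extrapolate from 25.9 m to 71.6 m: V₃ = 30.5 × (71.6/25.9)^0.3193 = 30.5 × 1.3835 = 42.1974 m/s

42.2 m/s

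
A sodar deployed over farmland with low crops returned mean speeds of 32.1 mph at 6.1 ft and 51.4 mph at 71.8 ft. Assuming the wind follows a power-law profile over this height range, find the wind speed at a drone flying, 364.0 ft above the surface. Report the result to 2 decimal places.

70.08 mph

First find α: α = ln(V₂/V₁)/ln(z₂/z₁) = ln(51.4/32.1)/ln(71.8/6.1) = 0.47078/2.46560 = 0.1909
Extrapolate from 71.8 ft to 364.0 ft: V₃ = 51.4 × (364.0/71.8)^0.1909 = 51.4 × 1.3634 = 70.0764 mph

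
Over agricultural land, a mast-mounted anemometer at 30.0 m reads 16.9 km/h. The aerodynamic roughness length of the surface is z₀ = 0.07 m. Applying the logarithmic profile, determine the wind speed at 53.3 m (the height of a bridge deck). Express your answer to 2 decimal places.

18.50 km/h

Log law: V(z) ∝ ln(z/z₀), so V₂/V₁ = ln(z₂/z₀) / ln(z₁/z₀).
ln(53.3/0.07) = 6.6352, ln(30.0/0.07) = 6.0605
V₂ = 16.9 × 6.6352/6.0605 = 16.9 × 1.0948 = 18.5027 km/h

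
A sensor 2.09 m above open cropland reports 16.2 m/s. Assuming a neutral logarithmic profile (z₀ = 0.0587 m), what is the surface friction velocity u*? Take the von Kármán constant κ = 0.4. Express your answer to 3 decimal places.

u* ≈ 1.814 m/s

Log law: V(z) = (u*/κ) · ln(z/z₀) ⇒ u* = κ · V / ln(z/z₀)
u* = 0.4 × 16.2 / ln(2.09/0.0587) = 0.4 × 16.2 / 3.5725
   = 6.4800 / 3.5725 = 1.8139 m/s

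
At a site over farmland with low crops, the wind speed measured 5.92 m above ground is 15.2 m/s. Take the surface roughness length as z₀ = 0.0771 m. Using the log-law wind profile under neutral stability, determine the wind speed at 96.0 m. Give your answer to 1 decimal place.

Log law: V(z) ∝ ln(z/z₀), so V₂/V₁ = ln(z₂/z₀) / ln(z₁/z₀).
ln(96.0/0.0771) = 7.1270, ln(5.92/0.0771) = 4.3410
V₂ = 15.2 × 7.1270/4.3410 = 15.2 × 1.6418 = 24.9552 m/s

25.0 m/s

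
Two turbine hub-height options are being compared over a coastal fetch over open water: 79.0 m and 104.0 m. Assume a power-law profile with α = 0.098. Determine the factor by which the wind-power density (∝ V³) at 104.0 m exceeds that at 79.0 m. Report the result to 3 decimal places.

1.084

Speed ratio: V_B/V_A = (z_B/z_A)^α = (104.0/79.0)^0.098 = (1.3165)^0.098 = 1.02731
Power-density ratio: P_B/P_A = (V_B/V_A)³ = (1.02731)³ = 1.08419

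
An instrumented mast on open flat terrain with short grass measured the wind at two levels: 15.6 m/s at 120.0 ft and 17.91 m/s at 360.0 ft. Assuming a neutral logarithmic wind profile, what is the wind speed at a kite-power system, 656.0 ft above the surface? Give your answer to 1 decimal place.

Log law: V ∝ ln(z/z₀). From the pair, with r = V₁/V₂ = 0.87102,
ln z₀ = (ln z₁ − r·ln z₂)/(1 − r) = (4.7875 − 0.87102×5.8861)/0.12898 = -2.6317 → z₀ = 0.07196 ft
V₃ = V₁ · ln(z₃/z₀)/ln(z₁/z₀) = 15.6 × 9.1179/7.4192 = 19.1717 m/s

19.2 m/s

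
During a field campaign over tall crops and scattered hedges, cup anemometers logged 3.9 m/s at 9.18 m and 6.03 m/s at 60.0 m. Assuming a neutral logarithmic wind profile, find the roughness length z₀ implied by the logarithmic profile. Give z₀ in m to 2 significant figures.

Log law: V(z) ∝ ln(z/z₀). With r = V₁/V₂ = 3.9/6.03 = 0.64677,
r · ln(z₂/z₀) = ln(z₁/z₀) ⇒ ln z₀ = (ln z₁ − r·ln z₂)/(1 − r)
ln z₀ = (2.21703 − 0.64677×4.09434) / 0.35323 = -1.2203
z₀ = exp(-1.2203) = 0.2951 m

z₀ ≈ 0.30 m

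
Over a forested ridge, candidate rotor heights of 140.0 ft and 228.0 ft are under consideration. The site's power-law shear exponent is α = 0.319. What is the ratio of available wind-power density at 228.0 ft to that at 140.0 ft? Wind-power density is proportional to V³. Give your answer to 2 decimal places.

Speed ratio: V_B/V_A = (z_B/z_A)^α = (228.0/140.0)^0.319 = (1.6286)^0.319 = 1.16833
Power-density ratio: P_B/P_A = (V_B/V_A)³ = (1.16833)³ = 1.59477

1.59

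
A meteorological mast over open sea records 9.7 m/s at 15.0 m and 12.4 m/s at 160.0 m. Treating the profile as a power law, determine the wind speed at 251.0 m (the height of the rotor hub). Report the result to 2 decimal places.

12.99 m/s

First find α: α = ln(V₂/V₁)/ln(z₂/z₁) = ln(12.4/9.7)/ln(160.0/15.0) = 0.24557/2.36712 = 0.1037
Extrapolate from 160.0 m to 251.0 m: V₃ = 12.4 × (251.0/160.0)^0.1037 = 12.4 × 1.0478 = 12.9930 m/s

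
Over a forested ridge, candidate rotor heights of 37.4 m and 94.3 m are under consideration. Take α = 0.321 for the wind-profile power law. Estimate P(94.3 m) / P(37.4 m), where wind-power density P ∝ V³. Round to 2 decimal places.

2.44

Speed ratio: V_B/V_A = (z_B/z_A)^α = (94.3/37.4)^0.321 = (2.5214)^0.321 = 1.34563
Power-density ratio: P_B/P_A = (V_B/V_A)³ = (1.34563)³ = 2.43657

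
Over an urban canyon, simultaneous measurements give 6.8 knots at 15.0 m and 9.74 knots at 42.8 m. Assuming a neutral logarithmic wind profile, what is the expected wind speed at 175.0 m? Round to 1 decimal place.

13.7 knots

Log law: V ∝ ln(z/z₀). From the pair, with r = V₁/V₂ = 0.69815,
ln z₀ = (ln z₁ − r·ln z₂)/(1 − r) = (2.7081 − 0.69815×3.7565)/0.30185 = 0.2830 → z₀ = 1.327 m
V₃ = V₁ · ln(z₃/z₀)/ln(z₁/z₀) = 6.8 × 4.8818/2.4251 = 13.6888 knots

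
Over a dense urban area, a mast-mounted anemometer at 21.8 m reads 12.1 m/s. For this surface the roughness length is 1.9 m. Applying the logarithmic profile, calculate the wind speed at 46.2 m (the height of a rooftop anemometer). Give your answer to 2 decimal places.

Log law: V(z) ∝ ln(z/z₀), so V₂/V₁ = ln(z₂/z₀) / ln(z₁/z₀).
ln(46.2/1.9) = 3.1911, ln(21.8/1.9) = 2.4401
V₂ = 12.1 × 3.1911/2.4401 = 12.1 × 1.3078 = 15.8245 m/s

15.82 m/s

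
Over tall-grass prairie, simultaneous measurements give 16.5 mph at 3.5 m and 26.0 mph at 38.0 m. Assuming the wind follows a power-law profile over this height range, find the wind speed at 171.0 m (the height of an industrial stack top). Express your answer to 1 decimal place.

First find α: α = ln(V₂/V₁)/ln(z₂/z₁) = ln(26.0/16.5)/ln(38.0/3.5) = 0.45474/2.38482 = 0.1907
Extrapolate from 38.0 m to 171.0 m: V₃ = 26.0 × (171.0/38.0)^0.1907 = 26.0 × 1.3322 = 34.6360 mph

34.6 mph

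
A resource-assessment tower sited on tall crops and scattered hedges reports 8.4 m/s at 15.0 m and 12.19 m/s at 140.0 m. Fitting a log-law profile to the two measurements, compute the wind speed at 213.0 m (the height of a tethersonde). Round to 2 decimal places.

Log law: V ∝ ln(z/z₀). From the pair, with r = V₁/V₂ = 0.68909,
ln z₀ = (ln z₁ − r·ln z₂)/(1 − r) = (2.7081 − 0.68909×4.9416)/0.31091 = -2.2424 → z₀ = 0.1062 m
V₃ = V₁ · ln(z₃/z₀)/ln(z₁/z₀) = 8.4 × 7.6037/4.9504 = 12.9021 m/s

12.90 m/s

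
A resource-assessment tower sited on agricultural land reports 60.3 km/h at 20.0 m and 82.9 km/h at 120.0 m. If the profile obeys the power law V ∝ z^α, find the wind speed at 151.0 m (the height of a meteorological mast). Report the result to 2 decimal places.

First find α: α = ln(V₂/V₁)/ln(z₂/z₁) = ln(82.9/60.3)/ln(120.0/20.0) = 0.31830/1.79176 = 0.1776
Extrapolate from 120.0 m to 151.0 m: V₃ = 82.9 × (151.0/120.0)^0.1776 = 82.9 × 1.0417 = 86.3541 km/h

86.35 km/h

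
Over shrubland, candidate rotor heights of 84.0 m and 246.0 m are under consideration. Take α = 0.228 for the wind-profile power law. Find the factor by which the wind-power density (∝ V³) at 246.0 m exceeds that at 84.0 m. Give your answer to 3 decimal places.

Speed ratio: V_B/V_A = (z_B/z_A)^α = (246.0/84.0)^0.228 = (2.9286)^0.228 = 1.27761
Power-density ratio: P_B/P_A = (V_B/V_A)³ = (1.27761)³ = 2.08542

2.085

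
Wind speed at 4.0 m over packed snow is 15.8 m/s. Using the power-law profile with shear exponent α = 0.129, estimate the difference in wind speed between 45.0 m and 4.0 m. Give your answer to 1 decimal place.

5.8 m/s

Power law: V₂ = V₁ · (z₂/z₁)^α = 15.8 × (11.2500)^0.129 = 21.5902 m/s
ΔV = 21.5902 − 15.8 = 5.7902 m/s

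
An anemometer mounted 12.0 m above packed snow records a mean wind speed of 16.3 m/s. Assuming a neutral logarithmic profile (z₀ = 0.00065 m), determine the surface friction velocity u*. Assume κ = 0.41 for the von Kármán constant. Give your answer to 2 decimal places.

Log law: V(z) = (u*/κ) · ln(z/z₀) ⇒ u* = κ · V / ln(z/z₀)
u* = 0.41 × 16.3 / ln(12.0/0.00065) = 0.41 × 16.3 / 9.8234
   = 6.6830 / 9.8234 = 0.6803 m/s

u* ≈ 0.68 m/s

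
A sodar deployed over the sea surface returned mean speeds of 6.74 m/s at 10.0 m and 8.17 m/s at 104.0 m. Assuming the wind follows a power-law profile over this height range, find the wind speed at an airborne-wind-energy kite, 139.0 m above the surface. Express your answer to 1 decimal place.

8.4 m/s

First find α: α = ln(V₂/V₁)/ln(z₂/z₁) = ln(8.17/6.74)/ln(104.0/10.0) = 0.19241/2.34181 = 0.0822
Extrapolate from 104.0 m to 139.0 m: V₃ = 8.17 × (139.0/104.0)^0.0822 = 8.17 × 1.0241 = 8.3671 m/s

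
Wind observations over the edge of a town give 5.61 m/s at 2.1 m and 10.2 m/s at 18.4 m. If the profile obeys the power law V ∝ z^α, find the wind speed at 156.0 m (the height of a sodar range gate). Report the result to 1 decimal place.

First find α: α = ln(V₂/V₁)/ln(z₂/z₁) = ln(10.2/5.61)/ln(18.4/2.1) = 0.59784/2.17041 = 0.2754
Extrapolate from 18.4 m to 156.0 m: V₃ = 10.2 × (156.0/18.4)^0.2754 = 10.2 × 1.8018 = 18.3781 m/s

18.4 m/s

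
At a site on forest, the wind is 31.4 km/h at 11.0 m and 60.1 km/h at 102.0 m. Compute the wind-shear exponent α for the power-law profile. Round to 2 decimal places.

α ≈ 0.29

Power law: V₂/V₁ = (z₂/z₁)^α ⇒ α = ln(V₂/V₁) / ln(z₂/z₁)
α = ln(60.1/31.4) / ln(102.0/11.0) = ln(1.9140) / ln(9.2727)
  = 0.64920 / 2.22708 = 0.29150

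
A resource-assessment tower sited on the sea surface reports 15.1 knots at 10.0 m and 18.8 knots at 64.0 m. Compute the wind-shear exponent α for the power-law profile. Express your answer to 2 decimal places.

Power law: V₂/V₁ = (z₂/z₁)^α ⇒ α = ln(V₂/V₁) / ln(z₂/z₁)
α = ln(18.8/15.1) / ln(64.0/10.0) = ln(1.2450) / ln(6.4000)
  = 0.21916 / 1.85630 = 0.11806

α ≈ 0.12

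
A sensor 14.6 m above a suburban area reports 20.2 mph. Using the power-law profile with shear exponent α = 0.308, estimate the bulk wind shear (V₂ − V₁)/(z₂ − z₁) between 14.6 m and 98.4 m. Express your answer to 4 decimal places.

Power law: V₂ = V₁ · (z₂/z₁)^α = 20.2 × (6.7397)^0.308 = 36.3558 mph
ΔV/Δz = (36.3558 − 20.2)/(98.4 − 14.6) = 16.1558/83.8000 = 0.19279 mph/m

0.1928 mph/m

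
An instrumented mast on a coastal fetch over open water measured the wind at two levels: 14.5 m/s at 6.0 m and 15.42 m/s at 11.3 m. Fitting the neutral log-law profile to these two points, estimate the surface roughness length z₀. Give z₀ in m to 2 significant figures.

Log law: V(z) ∝ ln(z/z₀). With r = V₁/V₂ = 14.5/15.42 = 0.94034,
r · ln(z₂/z₀) = ln(z₁/z₀) ⇒ ln z₀ = (ln z₁ − r·ln z₂)/(1 − r)
ln z₀ = (1.79176 − 0.94034×2.42480) / 0.05966 = -8.1856
z₀ = exp(-8.1856) = 0.0002787 m

z₀ ≈ 0.00028 m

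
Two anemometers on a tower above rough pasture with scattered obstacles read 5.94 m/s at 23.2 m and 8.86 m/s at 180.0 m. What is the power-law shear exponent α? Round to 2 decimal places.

Power law: V₂/V₁ = (z₂/z₁)^α ⇒ α = ln(V₂/V₁) / ln(z₂/z₁)
α = ln(8.86/5.94) / ln(180.0/23.2) = ln(1.4916) / ln(7.7586)
  = 0.39984 / 2.04880 = 0.19516

α ≈ 0.20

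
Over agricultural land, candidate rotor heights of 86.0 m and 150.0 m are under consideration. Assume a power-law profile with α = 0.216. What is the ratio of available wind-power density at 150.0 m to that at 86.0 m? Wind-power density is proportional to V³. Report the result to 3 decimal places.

Speed ratio: V_B/V_A = (z_B/z_A)^α = (150.0/86.0)^0.216 = (1.7442)^0.216 = 1.12768
Power-density ratio: P_B/P_A = (V_B/V_A)³ = (1.12768)³ = 1.43401

1.434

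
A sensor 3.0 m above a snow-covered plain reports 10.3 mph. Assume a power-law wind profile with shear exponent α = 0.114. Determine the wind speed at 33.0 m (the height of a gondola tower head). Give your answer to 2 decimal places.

13.54 mph

Power-law profile: V₂ = V₁ · (z₂/z₁)^α
V₂ = 10.3 × (33.0/3.0)^0.114 = 10.3 × (11.0000)^0.114
    = 10.3 × 1.3144 = 13.5380 mph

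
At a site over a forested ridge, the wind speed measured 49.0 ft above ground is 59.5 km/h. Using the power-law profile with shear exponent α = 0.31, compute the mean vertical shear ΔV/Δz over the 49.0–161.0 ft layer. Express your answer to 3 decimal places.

Power law: V₂ = V₁ · (z₂/z₁)^α = 59.5 × (3.2857)^0.31 = 86.0344 km/h
ΔV/Δz = (86.0344 − 59.5)/(161.0 − 49.0) = 26.5344/112.0000 = 0.23691 km/h/ft

0.237 km/h/ft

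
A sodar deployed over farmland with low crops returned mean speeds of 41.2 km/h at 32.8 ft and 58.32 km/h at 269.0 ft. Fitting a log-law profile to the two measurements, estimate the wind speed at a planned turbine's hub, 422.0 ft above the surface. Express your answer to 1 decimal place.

62.0 km/h

Log law: V ∝ ln(z/z₀). From the pair, with r = V₁/V₂ = 0.70645,
ln z₀ = (ln z₁ − r·ln z₂)/(1 − r) = (3.4904 − 0.70645×5.5947)/0.29355 = -1.5736 → z₀ = 0.2073 ft
V₃ = V₁ · ln(z₃/z₀)/ln(z₁/z₀) = 41.2 × 7.6186/5.0640 = 61.9835 km/h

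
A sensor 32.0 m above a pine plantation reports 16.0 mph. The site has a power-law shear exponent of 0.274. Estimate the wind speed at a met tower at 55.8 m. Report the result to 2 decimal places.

Power-law profile: V₂ = V₁ · (z₂/z₁)^α
V₂ = 16.0 × (55.8/32.0)^0.274 = 16.0 × (1.7437)^0.274
    = 16.0 × 1.1646 = 18.6332 mph

18.63 mph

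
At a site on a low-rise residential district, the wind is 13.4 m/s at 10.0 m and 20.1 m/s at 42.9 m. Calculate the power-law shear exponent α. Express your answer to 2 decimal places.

α ≈ 0.28

Power law: V₂/V₁ = (z₂/z₁)^α ⇒ α = ln(V₂/V₁) / ln(z₂/z₁)
α = ln(20.1/13.4) / ln(42.9/10.0) = ln(1.5000) / ln(4.2900)
  = 0.40547 / 1.45629 = 0.27842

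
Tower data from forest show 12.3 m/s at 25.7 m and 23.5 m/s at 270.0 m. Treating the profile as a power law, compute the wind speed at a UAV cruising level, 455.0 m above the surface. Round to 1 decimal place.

27.1 m/s

First find α: α = ln(V₂/V₁)/ln(z₂/z₁) = ln(23.5/12.3)/ln(270.0/25.7) = 0.64740/2.35193 = 0.2753
Extrapolate from 270.0 m to 455.0 m: V₃ = 23.5 × (455.0/270.0)^0.2753 = 23.5 × 1.1545 = 27.1304 m/s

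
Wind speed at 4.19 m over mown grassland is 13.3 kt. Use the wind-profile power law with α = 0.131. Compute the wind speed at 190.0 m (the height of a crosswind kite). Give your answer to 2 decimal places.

Power-law profile: V₂ = V₁ · (z₂/z₁)^α
V₂ = 13.3 × (190.0/4.19)^0.131 = 13.3 × (45.3461)^0.131
    = 13.3 × 1.6482 = 21.9209 kt

21.92 kt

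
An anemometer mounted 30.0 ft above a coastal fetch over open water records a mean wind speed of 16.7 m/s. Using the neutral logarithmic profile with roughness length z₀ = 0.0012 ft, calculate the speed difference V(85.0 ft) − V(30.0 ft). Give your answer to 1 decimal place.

Log law: V₂ = V₁ · ln(z₂/z₀)/ln(z₁/z₀) = 16.7 × 11.1681/10.1266 = 18.4175 m/s
ΔV = 18.4175 − 16.7 = 1.7175 m/s

1.7 m/s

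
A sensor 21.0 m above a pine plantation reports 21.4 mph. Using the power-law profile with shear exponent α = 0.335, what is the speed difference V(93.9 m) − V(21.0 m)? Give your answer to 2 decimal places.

13.94 mph

Power law: V₂ = V₁ · (z₂/z₁)^α = 21.4 × (4.4714)^0.335 = 35.3438 mph
ΔV = 35.3438 − 21.4 = 13.9438 mph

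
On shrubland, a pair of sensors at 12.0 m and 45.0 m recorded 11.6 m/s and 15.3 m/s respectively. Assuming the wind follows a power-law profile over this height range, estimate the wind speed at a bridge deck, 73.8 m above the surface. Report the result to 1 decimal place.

17.0 m/s

First find α: α = ln(V₂/V₁)/ln(z₂/z₁) = ln(15.3/11.6)/ln(45.0/12.0) = 0.27685/1.32176 = 0.2095
Extrapolate from 45.0 m to 73.8 m: V₃ = 15.3 × (73.8/45.0)^0.2095 = 15.3 × 1.1092 = 16.9704 m/s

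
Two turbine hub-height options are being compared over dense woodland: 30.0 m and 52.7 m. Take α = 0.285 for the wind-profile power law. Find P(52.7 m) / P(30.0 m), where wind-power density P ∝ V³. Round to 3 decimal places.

1.619

Speed ratio: V_B/V_A = (z_B/z_A)^α = (52.7/30.0)^0.285 = (1.7567)^0.285 = 1.17418
Power-density ratio: P_B/P_A = (V_B/V_A)³ = (1.17418)³ = 1.61886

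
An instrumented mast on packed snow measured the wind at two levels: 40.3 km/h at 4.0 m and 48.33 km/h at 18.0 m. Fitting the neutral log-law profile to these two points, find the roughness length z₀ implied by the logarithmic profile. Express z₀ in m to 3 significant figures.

Log law: V(z) ∝ ln(z/z₀). With r = V₁/V₂ = 40.3/48.33 = 0.83385,
r · ln(z₂/z₀) = ln(z₁/z₀) ⇒ ln z₀ = (ln z₁ − r·ln z₂)/(1 − r)
ln z₀ = (1.38629 − 0.83385×2.89037) / 0.16615 = -6.1622
z₀ = exp(-6.1622) = 0.002108 m

z₀ ≈ 0.00211 m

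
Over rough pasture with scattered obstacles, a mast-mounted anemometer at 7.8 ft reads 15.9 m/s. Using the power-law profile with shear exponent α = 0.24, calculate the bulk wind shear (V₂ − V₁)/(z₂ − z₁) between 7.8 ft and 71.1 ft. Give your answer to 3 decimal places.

Power law: V₂ = V₁ · (z₂/z₁)^α = 15.9 × (9.1154)^0.24 = 27.0236 m/s
ΔV/Δz = (27.0236 − 15.9)/(71.1 − 7.8) = 11.1236/63.3000 = 0.17573 m/s/ft

0.176 m/s/ft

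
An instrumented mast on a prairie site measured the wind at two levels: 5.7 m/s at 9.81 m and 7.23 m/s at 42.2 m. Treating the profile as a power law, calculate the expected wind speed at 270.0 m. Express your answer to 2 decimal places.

9.78 m/s

First find α: α = ln(V₂/V₁)/ln(z₂/z₁) = ln(7.23/5.7)/ln(42.2/9.81) = 0.23777/1.45902 = 0.1630
Extrapolate from 42.2 m to 270.0 m: V₃ = 7.23 × (270.0/42.2)^0.1630 = 7.23 × 1.3532 = 9.7836 m/s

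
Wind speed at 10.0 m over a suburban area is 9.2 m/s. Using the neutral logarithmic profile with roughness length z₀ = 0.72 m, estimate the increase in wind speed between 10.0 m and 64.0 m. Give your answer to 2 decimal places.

6.49 m/s

Log law: V₂ = V₁ · ln(z₂/z₀)/ln(z₁/z₀) = 9.2 × 4.4874/2.6311 = 15.6908 m/s
ΔV = 15.6908 − 9.2 = 6.4908 m/s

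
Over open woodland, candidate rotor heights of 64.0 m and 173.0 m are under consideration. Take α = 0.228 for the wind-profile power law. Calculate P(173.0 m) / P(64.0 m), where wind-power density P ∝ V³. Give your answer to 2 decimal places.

1.97

Speed ratio: V_B/V_A = (z_B/z_A)^α = (173.0/64.0)^0.228 = (2.7031)^0.228 = 1.25449
Power-density ratio: P_B/P_A = (V_B/V_A)³ = (1.25449)³ = 1.97422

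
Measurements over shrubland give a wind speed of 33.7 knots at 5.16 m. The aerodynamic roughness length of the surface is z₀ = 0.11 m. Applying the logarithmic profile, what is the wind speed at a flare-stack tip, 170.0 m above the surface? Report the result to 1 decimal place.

Log law: V(z) ∝ ln(z/z₀), so V₂/V₁ = ln(z₂/z₀) / ln(z₁/z₀).
ln(170.0/0.11) = 7.3431, ln(5.16/0.11) = 3.8482
V₂ = 33.7 × 7.3431/3.8482 = 33.7 × 1.9082 = 64.3056 knots

64.3 knots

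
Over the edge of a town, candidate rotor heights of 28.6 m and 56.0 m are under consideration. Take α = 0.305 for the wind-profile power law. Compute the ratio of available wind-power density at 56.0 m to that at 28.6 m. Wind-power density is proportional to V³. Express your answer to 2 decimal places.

1.85

Speed ratio: V_B/V_A = (z_B/z_A)^α = (56.0/28.6)^0.305 = (1.9580)^0.305 = 1.22746
Power-density ratio: P_B/P_A = (V_B/V_A)³ = (1.22746)³ = 1.84934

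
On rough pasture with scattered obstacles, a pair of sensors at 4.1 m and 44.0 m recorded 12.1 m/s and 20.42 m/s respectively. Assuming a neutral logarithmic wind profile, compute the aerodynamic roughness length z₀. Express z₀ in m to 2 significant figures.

z₀ ≈ 0.13 m

Log law: V(z) ∝ ln(z/z₀). With r = V₁/V₂ = 12.1/20.42 = 0.59256,
r · ln(z₂/z₀) = ln(z₁/z₀) ⇒ ln z₀ = (ln z₁ − r·ln z₂)/(1 − r)
ln z₀ = (1.41099 − 0.59256×3.78419) / 0.40744 = -2.0404
z₀ = exp(-2.0404) = 0.1300 m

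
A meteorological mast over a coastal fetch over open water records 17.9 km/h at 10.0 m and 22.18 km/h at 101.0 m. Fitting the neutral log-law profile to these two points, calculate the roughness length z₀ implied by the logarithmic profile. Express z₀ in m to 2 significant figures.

Log law: V(z) ∝ ln(z/z₀). With r = V₁/V₂ = 17.9/22.18 = 0.80703,
r · ln(z₂/z₀) = ln(z₁/z₀) ⇒ ln z₀ = (ln z₁ − r·ln z₂)/(1 − r)
ln z₀ = (2.30259 − 0.80703×4.61512) / 0.19297 = -7.3690
z₀ = exp(-7.3690) = 0.0006305 m

z₀ ≈ 0.00063 m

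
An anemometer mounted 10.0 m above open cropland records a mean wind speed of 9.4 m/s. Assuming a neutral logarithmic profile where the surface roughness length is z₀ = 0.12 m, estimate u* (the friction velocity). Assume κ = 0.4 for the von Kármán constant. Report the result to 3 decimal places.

Log law: V(z) = (u*/κ) · ln(z/z₀) ⇒ u* = κ · V / ln(z/z₀)
u* = 0.4 × 9.4 / ln(10.0/0.12) = 0.4 × 9.4 / 4.4228
   = 3.7600 / 4.4228 = 0.8501 m/s

u* ≈ 0.850 m/s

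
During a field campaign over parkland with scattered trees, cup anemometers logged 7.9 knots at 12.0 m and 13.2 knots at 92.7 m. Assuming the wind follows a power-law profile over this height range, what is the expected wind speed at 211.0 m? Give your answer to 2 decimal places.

16.23 knots

First find α: α = ln(V₂/V₁)/ln(z₂/z₁) = ln(13.2/7.9)/ln(92.7/12.0) = 0.51335/2.04446 = 0.2511
Extrapolate from 92.7 m to 211.0 m: V₃ = 13.2 × (211.0/92.7)^0.2511 = 13.2 × 1.2294 = 16.2280 knots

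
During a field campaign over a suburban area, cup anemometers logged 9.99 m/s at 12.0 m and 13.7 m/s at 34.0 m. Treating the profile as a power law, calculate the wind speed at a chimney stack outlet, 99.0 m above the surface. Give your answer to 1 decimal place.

18.9 m/s

First find α: α = ln(V₂/V₁)/ln(z₂/z₁) = ln(13.7/9.99)/ln(34.0/12.0) = 0.31581/1.04145 = 0.3032
Extrapolate from 34.0 m to 99.0 m: V₃ = 13.7 × (99.0/34.0)^0.3032 = 13.7 × 1.3828 = 18.9440 m/s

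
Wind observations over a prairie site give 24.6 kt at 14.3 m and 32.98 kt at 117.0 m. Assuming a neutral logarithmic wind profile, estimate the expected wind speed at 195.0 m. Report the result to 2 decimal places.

Log law: V ∝ ln(z/z₀). From the pair, with r = V₁/V₂ = 0.74591,
ln z₀ = (ln z₁ − r·ln z₂)/(1 − r) = (2.6603 − 0.74591×4.7622)/0.25409 = -3.5100 → z₀ = 0.02990 m
V₃ = V₁ · ln(z₃/z₀)/ln(z₁/z₀) = 24.6 × 8.7830/6.1703 = 35.0166 kt

35.02 kt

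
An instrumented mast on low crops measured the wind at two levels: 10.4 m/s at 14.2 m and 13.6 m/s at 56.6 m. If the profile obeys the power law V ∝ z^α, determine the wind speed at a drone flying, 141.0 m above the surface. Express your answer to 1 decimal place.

First find α: α = ln(V₂/V₁)/ln(z₂/z₁) = ln(13.6/10.4)/ln(56.6/14.2) = 0.26826/1.38277 = 0.1940
Extrapolate from 56.6 m to 141.0 m: V₃ = 13.6 × (141.0/56.6)^0.1940 = 13.6 × 1.1937 = 16.2347 m/s

16.2 m/s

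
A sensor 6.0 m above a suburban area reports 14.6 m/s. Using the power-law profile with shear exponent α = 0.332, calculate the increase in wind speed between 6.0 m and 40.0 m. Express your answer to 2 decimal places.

Power law: V₂ = V₁ · (z₂/z₁)^α = 14.6 × (6.6667)^0.332 = 27.4088 m/s
ΔV = 27.4088 − 14.6 = 12.8088 m/s

12.81 m/s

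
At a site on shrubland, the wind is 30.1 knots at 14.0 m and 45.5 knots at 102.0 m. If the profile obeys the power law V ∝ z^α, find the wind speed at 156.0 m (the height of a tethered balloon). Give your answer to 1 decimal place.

49.7 knots

First find α: α = ln(V₂/V₁)/ln(z₂/z₁) = ln(45.5/30.1)/ln(102.0/14.0) = 0.41319/1.98592 = 0.2081
Extrapolate from 102.0 m to 156.0 m: V₃ = 45.5 × (156.0/102.0)^0.2081 = 45.5 × 1.0924 = 49.7054 knots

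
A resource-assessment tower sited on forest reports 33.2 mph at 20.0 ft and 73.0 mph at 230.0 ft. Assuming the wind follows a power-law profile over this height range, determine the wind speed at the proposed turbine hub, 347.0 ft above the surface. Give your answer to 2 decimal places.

First find α: α = ln(V₂/V₁)/ln(z₂/z₁) = ln(73.0/33.2)/ln(230.0/20.0) = 0.78791/2.44235 = 0.3226
Extrapolate from 230.0 ft to 347.0 ft: V₃ = 73.0 × (347.0/230.0)^0.3226 = 73.0 × 1.1419 = 83.3567 mph

83.36 mph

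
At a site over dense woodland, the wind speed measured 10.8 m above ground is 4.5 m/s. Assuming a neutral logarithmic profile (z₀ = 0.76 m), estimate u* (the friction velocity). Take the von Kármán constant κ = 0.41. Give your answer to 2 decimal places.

u* ≈ 0.70 m/s

Log law: V(z) = (u*/κ) · ln(z/z₀) ⇒ u* = κ · V / ln(z/z₀)
u* = 0.41 × 4.5 / ln(10.8/0.76) = 0.41 × 4.5 / 2.6540
   = 1.8450 / 2.6540 = 0.6952 m/s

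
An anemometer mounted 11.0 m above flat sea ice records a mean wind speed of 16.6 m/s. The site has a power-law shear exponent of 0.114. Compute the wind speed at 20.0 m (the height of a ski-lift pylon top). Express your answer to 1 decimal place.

17.8 m/s

Power-law profile: V₂ = V₁ · (z₂/z₁)^α
V₂ = 16.6 × (20.0/11.0)^0.114 = 16.6 × (1.8182)^0.114
    = 16.6 × 1.0705 = 17.7708 m/s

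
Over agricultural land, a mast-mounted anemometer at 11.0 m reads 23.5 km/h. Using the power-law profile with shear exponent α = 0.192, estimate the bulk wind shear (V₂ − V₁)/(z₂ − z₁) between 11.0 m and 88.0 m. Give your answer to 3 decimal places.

Power law: V₂ = V₁ · (z₂/z₁)^α = 23.5 × (8.0000)^0.192 = 35.0317 km/h
ΔV/Δz = (35.0317 − 23.5)/(88.0 − 11.0) = 11.5317/77.0000 = 0.14976 km/h/m

0.150 km/h/m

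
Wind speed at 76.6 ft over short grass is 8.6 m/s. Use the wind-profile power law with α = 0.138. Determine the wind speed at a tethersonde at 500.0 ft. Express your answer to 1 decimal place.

Power-law profile: V₂ = V₁ · (z₂/z₁)^α
V₂ = 8.6 × (500.0/76.6)^0.138 = 8.6 × (6.5274)^0.138
    = 8.6 × 1.2955 = 11.1412 m/s

11.1 m/s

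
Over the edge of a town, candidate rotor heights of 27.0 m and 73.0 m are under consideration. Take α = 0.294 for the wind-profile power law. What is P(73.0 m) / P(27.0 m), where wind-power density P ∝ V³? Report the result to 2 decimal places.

Speed ratio: V_B/V_A = (z_B/z_A)^α = (73.0/27.0)^0.294 = (2.7037)^0.294 = 1.33966
Power-density ratio: P_B/P_A = (V_B/V_A)³ = (1.33966)³ = 2.40430

2.40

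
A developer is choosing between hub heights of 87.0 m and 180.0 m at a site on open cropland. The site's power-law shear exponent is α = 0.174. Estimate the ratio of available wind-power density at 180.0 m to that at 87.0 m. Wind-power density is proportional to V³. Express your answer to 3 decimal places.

1.462

Speed ratio: V_B/V_A = (z_B/z_A)^α = (180.0/87.0)^0.174 = (2.0690)^0.174 = 1.13486
Power-density ratio: P_B/P_A = (V_B/V_A)³ = (1.13486)³ = 1.46158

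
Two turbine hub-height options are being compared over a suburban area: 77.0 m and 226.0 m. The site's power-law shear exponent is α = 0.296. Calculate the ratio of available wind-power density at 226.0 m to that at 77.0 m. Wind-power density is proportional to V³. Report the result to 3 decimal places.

2.602

Speed ratio: V_B/V_A = (z_B/z_A)^α = (226.0/77.0)^0.296 = (2.9351)^0.296 = 1.37536
Power-density ratio: P_B/P_A = (V_B/V_A)³ = (1.37536)³ = 2.60162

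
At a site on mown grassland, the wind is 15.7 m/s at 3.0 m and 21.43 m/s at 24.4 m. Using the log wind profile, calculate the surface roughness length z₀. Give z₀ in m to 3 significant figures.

z₀ ≈ 0.00962 m

Log law: V(z) ∝ ln(z/z₀). With r = V₁/V₂ = 15.7/21.43 = 0.73262,
r · ln(z₂/z₀) = ln(z₁/z₀) ⇒ ln z₀ = (ln z₁ − r·ln z₂)/(1 − r)
ln z₀ = (1.09861 − 0.73262×3.19458) / 0.26738 = -4.6443
z₀ = exp(-4.6443) = 0.009617 m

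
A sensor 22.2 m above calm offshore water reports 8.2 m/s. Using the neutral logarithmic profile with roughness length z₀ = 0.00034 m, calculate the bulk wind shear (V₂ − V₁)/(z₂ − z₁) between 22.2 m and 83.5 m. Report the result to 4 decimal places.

Log law: V₂ = V₁ · ln(z₂/z₀)/ln(z₁/z₀) = 8.2 × 12.4114/11.0867 = 9.1798 m/s
ΔV/Δz = (9.1798 − 8.2)/(83.5 − 22.2) = 0.9798/61.3000 = 0.01598 m/s/m

0.0160 m/s/m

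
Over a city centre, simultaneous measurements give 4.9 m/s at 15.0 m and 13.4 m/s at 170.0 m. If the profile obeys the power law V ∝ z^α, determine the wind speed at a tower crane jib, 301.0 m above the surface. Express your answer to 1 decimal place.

17.0 m/s

First find α: α = ln(V₂/V₁)/ln(z₂/z₁) = ln(13.4/4.9)/ln(170.0/15.0) = 1.00602/2.42775 = 0.4144
Extrapolate from 170.0 m to 301.0 m: V₃ = 13.4 × (301.0/170.0)^0.4144 = 13.4 × 1.2671 = 16.9793 m/s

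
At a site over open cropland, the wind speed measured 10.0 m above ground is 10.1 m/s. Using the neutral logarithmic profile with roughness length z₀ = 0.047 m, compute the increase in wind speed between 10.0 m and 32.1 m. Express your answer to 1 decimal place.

Log law: V₂ = V₁ · ln(z₂/z₀)/ln(z₁/z₀) = 10.1 × 6.5265/5.3602 = 12.2976 m/s
ΔV = 12.2976 − 10.1 = 2.1976 m/s

2.2 m/s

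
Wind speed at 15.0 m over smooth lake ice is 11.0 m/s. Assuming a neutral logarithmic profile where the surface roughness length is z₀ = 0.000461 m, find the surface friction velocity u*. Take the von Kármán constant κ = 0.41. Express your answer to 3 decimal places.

Log law: V(z) = (u*/κ) · ln(z/z₀) ⇒ u* = κ · V / ln(z/z₀)
u* = 0.41 × 11.0 / ln(15.0/0.000461) = 0.41 × 11.0 / 10.3902
   = 4.5100 / 10.3902 = 0.4341 m/s

u* ≈ 0.434 m/s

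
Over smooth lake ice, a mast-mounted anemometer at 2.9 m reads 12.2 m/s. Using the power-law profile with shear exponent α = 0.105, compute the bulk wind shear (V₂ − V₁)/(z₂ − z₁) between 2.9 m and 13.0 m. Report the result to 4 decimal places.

Power law: V₂ = V₁ · (z₂/z₁)^α = 12.2 × (4.4828)^0.105 = 14.2814 m/s
ΔV/Δz = (14.2814 − 12.2)/(13.0 − 2.9) = 2.0814/10.1000 = 0.20608 m/s/m

0.2061 m/s/m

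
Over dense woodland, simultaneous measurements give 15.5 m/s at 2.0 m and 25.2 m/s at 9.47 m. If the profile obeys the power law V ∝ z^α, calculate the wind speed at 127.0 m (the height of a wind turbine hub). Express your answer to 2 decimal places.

First find α: α = ln(V₂/V₁)/ln(z₂/z₁) = ln(25.2/15.5)/ln(9.47/2.0) = 0.48600/1.55498 = 0.3125
Extrapolate from 9.47 m to 127.0 m: V₃ = 25.2 × (127.0/9.47)^0.3125 = 25.2 × 2.2510 = 56.7260 m/s

56.73 m/s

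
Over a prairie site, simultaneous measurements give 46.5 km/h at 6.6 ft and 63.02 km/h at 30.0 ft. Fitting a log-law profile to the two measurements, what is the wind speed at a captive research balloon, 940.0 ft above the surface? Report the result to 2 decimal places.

100.60 km/h

Log law: V ∝ ln(z/z₀). From the pair, with r = V₁/V₂ = 0.73786,
ln z₀ = (ln z₁ − r·ln z₂)/(1 − r) = (1.8871 − 0.73786×3.4012)/0.26214 = -2.3749 → z₀ = 0.09303 ft
V₃ = V₁ · ln(z₃/z₀)/ln(z₁/z₀) = 46.5 × 9.2207/4.2619 = 100.6035 km/h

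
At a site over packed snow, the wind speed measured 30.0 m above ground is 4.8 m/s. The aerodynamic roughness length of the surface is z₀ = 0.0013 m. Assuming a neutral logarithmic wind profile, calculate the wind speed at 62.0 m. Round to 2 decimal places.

5.15 m/s

Log law: V(z) ∝ ln(z/z₀), so V₂/V₁ = ln(z₂/z₀) / ln(z₁/z₀).
ln(62.0/0.0013) = 10.7725, ln(30.0/0.0013) = 10.0466
V₂ = 4.8 × 10.7725/10.0466 = 4.8 × 1.0723 = 5.1468 m/s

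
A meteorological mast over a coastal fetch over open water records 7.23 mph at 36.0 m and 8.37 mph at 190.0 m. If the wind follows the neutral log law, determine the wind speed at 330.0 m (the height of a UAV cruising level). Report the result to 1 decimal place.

Log law: V ∝ ln(z/z₀). From the pair, with r = V₁/V₂ = 0.86380,
ln z₀ = (ln z₁ − r·ln z₂)/(1 − r) = (3.5835 − 0.86380×5.2470)/0.13620 = -6.9666 → z₀ = 0.0009428 m
V₃ = V₁ · ln(z₃/z₀)/ln(z₁/z₀) = 7.23 × 12.7657/10.5501 = 8.7483 mph

8.7 mph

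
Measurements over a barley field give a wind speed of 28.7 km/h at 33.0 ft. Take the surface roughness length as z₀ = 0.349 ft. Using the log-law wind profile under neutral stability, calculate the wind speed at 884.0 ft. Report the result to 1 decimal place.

Log law: V(z) ∝ ln(z/z₀), so V₂/V₁ = ln(z₂/z₀) / ln(z₁/z₀).
ln(884.0/0.349) = 7.8371, ln(33.0/0.349) = 4.5492
V₂ = 28.7 × 7.8371/4.5492 = 28.7 × 1.7228 = 49.4431 km/h

49.4 km/h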